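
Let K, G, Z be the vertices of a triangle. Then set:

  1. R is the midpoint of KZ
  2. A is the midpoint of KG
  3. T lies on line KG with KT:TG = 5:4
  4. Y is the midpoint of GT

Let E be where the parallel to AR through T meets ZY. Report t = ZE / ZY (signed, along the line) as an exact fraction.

t = 2

Work in coordinates with K = (0, 0), G = (1, 0), Z = (0, 1).
1. R is the midpoint of KZ ⇒ R = (0, 1/2)
2. A is the midpoint of KG ⇒ A = (1/2, 0)
3. T lies on line KG with KT:TG = 5:4 ⇒ T = (5/9, 0)
4. Y is the midpoint of GT ⇒ Y = (7/9, 0)
through T parallel to AR: direction (-1/2, 1/2); meets ZY at E = (14/9, -1)
E = Z + t·(Y−Z) with t = 2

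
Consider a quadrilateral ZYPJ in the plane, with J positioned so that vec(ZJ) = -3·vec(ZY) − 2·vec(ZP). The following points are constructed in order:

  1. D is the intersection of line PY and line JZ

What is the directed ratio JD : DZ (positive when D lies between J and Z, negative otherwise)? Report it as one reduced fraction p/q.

Work in coordinates with Z = (0, 0), Y = (1, 0), P = (0, 1), J = (-3, -2).
1. D is the intersection of line PY and line JZ ⇒ D = (3/5, 2/5)
D = J + t·(Z−J) with t = 6/5, so JD:DZ = t:(1−t) = 6/5:-1/5

JD:DZ = -6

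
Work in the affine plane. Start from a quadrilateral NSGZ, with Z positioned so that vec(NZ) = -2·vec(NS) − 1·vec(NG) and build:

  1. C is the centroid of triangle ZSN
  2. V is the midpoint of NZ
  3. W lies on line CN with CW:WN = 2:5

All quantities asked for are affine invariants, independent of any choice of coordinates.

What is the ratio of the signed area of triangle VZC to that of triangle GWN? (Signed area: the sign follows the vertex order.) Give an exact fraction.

Assign N = (0, 0), S = (1, 0), G = (0, 1), Z = (-2, -1) — the answer is frame-independent, so this choice is without loss of generality.
1. C is the centroid of triangle ZSN ⇒ C = (-1/3, -1/3)
2. V is the midpoint of NZ ⇒ V = (-1, -1/2)
3. W lies on line CN with CW:WN = 2:5 ⇒ W = (-5/21, -5/21)
2·[VZC] = 1/6, 2·[GWN] = 5/21
[VZC]:[GWN] = 1/6:5/21 = 7/10

[VZC]:[GWN] = 7/10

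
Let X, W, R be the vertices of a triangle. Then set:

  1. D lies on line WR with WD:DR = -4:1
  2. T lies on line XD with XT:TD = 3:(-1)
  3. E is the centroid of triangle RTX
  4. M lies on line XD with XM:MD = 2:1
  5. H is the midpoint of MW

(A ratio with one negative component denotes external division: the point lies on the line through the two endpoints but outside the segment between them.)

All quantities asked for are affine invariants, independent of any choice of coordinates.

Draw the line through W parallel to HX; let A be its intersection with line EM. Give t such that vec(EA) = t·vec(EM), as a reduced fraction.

Assign X = (0, 0), W = (1, 0), R = (0, 1) — the answer is frame-independent, so this choice is without loss of generality.
1. D lies on line WR with WD:DR = -4:1 ⇒ D = (-1/3, 4/3)
2. T lies on line XD with XT:TD = 3:(-1) ⇒ T = (-1/2, 2)
3. E is the centroid of triangle RTX ⇒ E = (-1/6, 1)
4. M lies on line XD with XM:MD = 2:1 ⇒ M = (-2/9, 8/9)
5. H is the midpoint of MW ⇒ H = (7/18, 4/9)
through W parallel to HX: direction (-7/18, -4/9); meets EM at A = (-26/9, -40/9)
A = E + t·(M−E) with t = 49

t = 49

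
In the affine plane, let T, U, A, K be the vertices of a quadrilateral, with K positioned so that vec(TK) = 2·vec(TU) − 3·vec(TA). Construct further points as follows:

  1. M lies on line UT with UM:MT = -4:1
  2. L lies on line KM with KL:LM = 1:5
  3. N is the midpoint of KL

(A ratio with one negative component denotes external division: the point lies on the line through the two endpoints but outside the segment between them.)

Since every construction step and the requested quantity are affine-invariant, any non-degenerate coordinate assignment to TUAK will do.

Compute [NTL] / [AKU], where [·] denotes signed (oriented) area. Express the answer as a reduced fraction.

Assign T = (0, 0), U = (1, 0), A = (0, 1), K = (2, -3) — the answer is frame-independent, so this choice is without loss of generality.
1. M lies on line UT with UM:MT = -4:1 ⇒ M = (-1/3, 0)
2. L lies on line KM with KL:LM = 1:5 ⇒ L = (29/18, -5/2)
3. N is the midpoint of KL ⇒ N = (65/36, -11/4)
2·[NTL] = 1/12, 2·[AKU] = 2
[NTL]:[AKU] = 1/12:2 = 1/24

[NTL]:[AKU] = 1/24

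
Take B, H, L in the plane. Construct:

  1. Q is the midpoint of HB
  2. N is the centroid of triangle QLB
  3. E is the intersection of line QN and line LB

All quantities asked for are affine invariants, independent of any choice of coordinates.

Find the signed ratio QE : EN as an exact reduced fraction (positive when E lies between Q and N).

Set B = (0, 0), H = (1, 0), L = (0, 1); any affine frame gives the same invariant.
1. Q is the midpoint of HB ⇒ Q = (1/2, 0)
2. N is the centroid of triangle QLB ⇒ N = (1/6, 1/3)
3. E is the intersection of line QN and line LB ⇒ E = (0, 1/2)
E = Q + t·(N−Q) with t = 3/2, so QE:EN = t:(1−t) = 3/2:-1/2

QE:EN = -3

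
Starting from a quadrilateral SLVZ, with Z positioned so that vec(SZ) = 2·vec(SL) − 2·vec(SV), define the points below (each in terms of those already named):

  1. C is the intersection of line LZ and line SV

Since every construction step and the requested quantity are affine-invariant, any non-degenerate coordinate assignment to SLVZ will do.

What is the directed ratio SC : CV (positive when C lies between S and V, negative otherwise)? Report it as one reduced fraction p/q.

SC:CV = -2

Work in coordinates with S = (0, 0), L = (1, 0), V = (0, 1), Z = (2, -2).
1. C is the intersection of line LZ and line SV ⇒ C = (0, 2)
C = S + t·(V−S) with t = 2, so SC:CV = t:(1−t) = 2:-1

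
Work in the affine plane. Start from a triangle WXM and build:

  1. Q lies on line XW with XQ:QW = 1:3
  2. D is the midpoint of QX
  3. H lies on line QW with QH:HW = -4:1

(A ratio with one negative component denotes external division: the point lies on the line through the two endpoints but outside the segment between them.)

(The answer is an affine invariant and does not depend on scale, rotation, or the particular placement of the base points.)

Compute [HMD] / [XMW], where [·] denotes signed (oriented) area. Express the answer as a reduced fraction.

[HMD]:[XMW] = -9/8

Work in coordinates with W = (0, 0), X = (1, 0), M = (0, 1).
1. Q lies on line XW with XQ:QW = 1:3 ⇒ Q = (3/4, 0)
2. D is the midpoint of QX ⇒ D = (7/8, 0)
3. H lies on line QW with QH:HW = -4:1 ⇒ H = (-1/4, 0)
2·[HMD] = -9/8, 2·[XMW] = 1
[HMD]:[XMW] = -9/8:1 = -9/8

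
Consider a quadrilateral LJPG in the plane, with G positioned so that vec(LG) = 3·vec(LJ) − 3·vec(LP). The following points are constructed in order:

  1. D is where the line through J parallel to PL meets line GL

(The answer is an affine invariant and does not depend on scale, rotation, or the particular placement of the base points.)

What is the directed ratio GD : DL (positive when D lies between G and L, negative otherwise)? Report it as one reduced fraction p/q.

GD:DL = 2

Work in coordinates with L = (0, 0), J = (1, 0), P = (0, 1), G = (3, -3).
1. D is where the line through J parallel to PL meets line GL ⇒ D = (1, -1)
D = G + t·(L−G) with t = 2/3, so GD:DL = t:(1−t) = 2/3:1/3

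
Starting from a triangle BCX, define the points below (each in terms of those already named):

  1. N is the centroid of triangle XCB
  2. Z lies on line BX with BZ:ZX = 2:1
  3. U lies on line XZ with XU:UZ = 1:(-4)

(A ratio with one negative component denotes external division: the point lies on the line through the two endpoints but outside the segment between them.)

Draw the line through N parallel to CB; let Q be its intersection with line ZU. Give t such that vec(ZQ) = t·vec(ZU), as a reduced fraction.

t = -3/4

Set B = (0, 0), C = (1, 0), X = (0, 1); any affine frame gives the same invariant.
1. N is the centroid of triangle XCB ⇒ N = (1/3, 1/3)
2. Z lies on line BX with BZ:ZX = 2:1 ⇒ Z = (0, 2/3)
3. U lies on line XZ with XU:UZ = 1:(-4) ⇒ U = (0, 10/9)
through N parallel to CB: direction (-1, 0); meets ZU at Q = (0, 1/3)
Q = Z + t·(U−Z) with t = -3/4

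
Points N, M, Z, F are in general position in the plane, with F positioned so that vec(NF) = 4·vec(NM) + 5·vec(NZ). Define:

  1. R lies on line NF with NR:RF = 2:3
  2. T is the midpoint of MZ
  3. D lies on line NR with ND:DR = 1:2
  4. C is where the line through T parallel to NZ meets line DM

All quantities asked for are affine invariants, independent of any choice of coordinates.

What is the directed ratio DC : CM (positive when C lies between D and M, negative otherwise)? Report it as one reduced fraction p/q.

Choose coordinates N = (0, 0), M = (1, 0), Z = (0, 1), F = (4, 5).
1. R lies on line NF with NR:RF = 2:3 ⇒ R = (8/5, 2)
2. T is the midpoint of MZ ⇒ T = (1/2, 1/2)
3. D lies on line NR with ND:DR = 1:2 ⇒ D = (8/15, 2/3)
4. C is where the line through T parallel to NZ meets line DM ⇒ C = (1/2, 5/7)
C = D + t·(M−D) with t = -1/14, so DC:CM = t:(1−t) = -1/14:15/14

DC:CM = -1/15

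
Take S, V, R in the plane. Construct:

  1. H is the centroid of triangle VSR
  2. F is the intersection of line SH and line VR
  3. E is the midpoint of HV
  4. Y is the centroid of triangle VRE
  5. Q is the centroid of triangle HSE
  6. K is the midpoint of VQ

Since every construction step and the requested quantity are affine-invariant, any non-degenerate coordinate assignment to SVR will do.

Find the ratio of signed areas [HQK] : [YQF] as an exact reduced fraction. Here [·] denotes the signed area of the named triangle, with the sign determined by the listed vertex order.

[HQK]:[YQF] = -3/2

Choose coordinates S = (0, 0), V = (1, 0), R = (0, 1).
1. H is the centroid of triangle VSR ⇒ H = (1/3, 1/3)
2. F is the intersection of line SH and line VR ⇒ F = (1/2, 1/2)
3. E is the midpoint of HV ⇒ E = (2/3, 1/6)
4. Y is the centroid of triangle VRE ⇒ Y = (5/9, 7/18)
5. Q is the centroid of triangle HSE ⇒ Q = (1/3, 1/6)
6. K is the midpoint of VQ ⇒ K = (2/3, 1/12)
2·[HQK] = 1/18, 2·[YQF] = -1/27
[HQK]:[YQF] = 1/18:-1/27 = -3/2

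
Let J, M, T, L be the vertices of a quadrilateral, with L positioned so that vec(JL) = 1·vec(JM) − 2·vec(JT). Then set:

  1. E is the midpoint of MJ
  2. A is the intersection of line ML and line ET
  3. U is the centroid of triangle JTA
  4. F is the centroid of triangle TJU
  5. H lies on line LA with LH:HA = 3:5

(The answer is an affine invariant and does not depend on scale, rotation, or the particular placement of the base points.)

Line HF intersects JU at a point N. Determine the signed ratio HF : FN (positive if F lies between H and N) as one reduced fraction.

HF:FN = -47/8

Work in coordinates with J = (0, 0), M = (1, 0), T = (0, 1), L = (1, -2).
1. E is the midpoint of MJ ⇒ E = (1/2, 0)
2. A is the intersection of line ML and line ET ⇒ A = (1, -1)
3. U is the centroid of triangle JTA ⇒ U = (1/3, 0)
4. F is the centroid of triangle TJU ⇒ F = (1/9, 1/3)
5. H lies on line LA with LH:HA = 3:5 ⇒ H = (1, -13/8)
line HF meets JU at N = (37/141, 0)
F = H + t·(N−H) with t = 47/39, so HF:FN = 47/39:-8/39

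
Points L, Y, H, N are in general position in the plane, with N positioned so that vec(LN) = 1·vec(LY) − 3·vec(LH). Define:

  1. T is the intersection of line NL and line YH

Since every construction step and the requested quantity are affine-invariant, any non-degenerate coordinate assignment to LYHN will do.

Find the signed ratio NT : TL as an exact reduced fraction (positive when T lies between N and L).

NT:TL = -3

Choose coordinates L = (0, 0), Y = (1, 0), H = (0, 1), N = (1, -3).
1. T is the intersection of line NL and line YH ⇒ T = (-1/2, 3/2)
T = N + t·(L−N) with t = 3/2, so NT:TL = t:(1−t) = 3/2:-1/2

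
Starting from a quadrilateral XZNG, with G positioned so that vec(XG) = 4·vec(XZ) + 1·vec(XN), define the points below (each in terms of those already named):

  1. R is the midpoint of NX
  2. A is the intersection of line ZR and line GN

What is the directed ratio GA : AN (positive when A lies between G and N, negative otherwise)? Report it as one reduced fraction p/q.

Set X = (0, 0), Z = (1, 0), N = (0, 1), G = (4, 1); any affine frame gives the same invariant.
1. R is the midpoint of NX ⇒ R = (0, 1/2)
2. A is the intersection of line ZR and line GN ⇒ A = (-1, 1)
A = G + t·(N−G) with t = 5/4, so GA:AN = t:(1−t) = 5/4:-1/4

GA:AN = -5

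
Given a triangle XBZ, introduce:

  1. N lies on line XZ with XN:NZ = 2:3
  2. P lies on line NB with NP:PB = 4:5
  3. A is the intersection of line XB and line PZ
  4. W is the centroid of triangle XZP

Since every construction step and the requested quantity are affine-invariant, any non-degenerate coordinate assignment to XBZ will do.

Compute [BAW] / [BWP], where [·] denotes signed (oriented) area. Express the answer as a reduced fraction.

Work in coordinates with X = (0, 0), B = (1, 0), Z = (0, 1).
1. N lies on line XZ with XN:NZ = 2:3 ⇒ N = (0, 2/5)
2. P lies on line NB with NP:PB = 4:5 ⇒ P = (4/9, 2/9)
3. A is the intersection of line XB and line PZ ⇒ A = (4/7, 0)
4. W is the centroid of triangle XZP ⇒ W = (4/27, 11/27)
2·[BAW] = -11/63, 2·[BWP] = 1/27
[BAW]:[BWP] = -11/63:1/27 = -33/7

[BAW]:[BWP] = -33/7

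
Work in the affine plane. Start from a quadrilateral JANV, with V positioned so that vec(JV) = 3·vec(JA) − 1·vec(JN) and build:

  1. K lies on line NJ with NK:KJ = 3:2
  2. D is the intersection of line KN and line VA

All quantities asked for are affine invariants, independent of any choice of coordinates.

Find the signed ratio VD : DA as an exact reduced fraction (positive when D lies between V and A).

VD:DA = -3

Work in coordinates with J = (0, 0), A = (1, 0), N = (0, 1), V = (3, -1).
1. K lies on line NJ with NK:KJ = 3:2 ⇒ K = (0, 2/5)
2. D is the intersection of line KN and line VA ⇒ D = (0, 1/2)
D = V + t·(A−V) with t = 3/2, so VD:DA = t:(1−t) = 3/2:-1/2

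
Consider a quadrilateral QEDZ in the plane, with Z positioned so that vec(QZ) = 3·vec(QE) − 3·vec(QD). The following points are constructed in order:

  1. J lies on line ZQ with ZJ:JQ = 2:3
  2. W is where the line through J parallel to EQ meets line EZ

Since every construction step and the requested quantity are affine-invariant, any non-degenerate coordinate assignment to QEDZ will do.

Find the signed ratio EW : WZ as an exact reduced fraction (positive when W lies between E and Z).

Work in coordinates with Q = (0, 0), E = (1, 0), D = (0, 1), Z = (3, -3).
1. J lies on line ZQ with ZJ:JQ = 2:3 ⇒ J = (9/5, -9/5)
2. W is where the line through J parallel to EQ meets line EZ ⇒ W = (11/5, -9/5)
W = E + t·(Z−E) with t = 3/5, so EW:WZ = t:(1−t) = 3/5:2/5

EW:WZ = 3/2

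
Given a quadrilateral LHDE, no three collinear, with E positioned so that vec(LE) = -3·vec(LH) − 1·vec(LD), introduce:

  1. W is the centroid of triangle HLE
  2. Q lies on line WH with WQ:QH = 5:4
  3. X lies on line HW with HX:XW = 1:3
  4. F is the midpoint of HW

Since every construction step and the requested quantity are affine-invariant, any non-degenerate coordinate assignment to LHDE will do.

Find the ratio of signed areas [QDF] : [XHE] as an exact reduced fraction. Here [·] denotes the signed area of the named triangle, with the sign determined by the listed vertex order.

Assign L = (0, 0), H = (1, 0), D = (0, 1), E = (-3, -1) — the answer is frame-independent, so this choice is without loss of generality.
1. W is the centroid of triangle HLE ⇒ W = (-2/3, -1/3)
2. Q lies on line WH with WQ:QH = 5:4 ⇒ Q = (7/27, -4/27)
3. X lies on line HW with HX:XW = 1:3 ⇒ X = (7/12, -1/12)
4. F is the midpoint of HW ⇒ F = (1/6, -1/6)
2·[QDF] = 1/9, 2·[XHE] = -1/12
[QDF]:[XHE] = 1/9:-1/12 = -4/3

[QDF]:[XHE] = -4/3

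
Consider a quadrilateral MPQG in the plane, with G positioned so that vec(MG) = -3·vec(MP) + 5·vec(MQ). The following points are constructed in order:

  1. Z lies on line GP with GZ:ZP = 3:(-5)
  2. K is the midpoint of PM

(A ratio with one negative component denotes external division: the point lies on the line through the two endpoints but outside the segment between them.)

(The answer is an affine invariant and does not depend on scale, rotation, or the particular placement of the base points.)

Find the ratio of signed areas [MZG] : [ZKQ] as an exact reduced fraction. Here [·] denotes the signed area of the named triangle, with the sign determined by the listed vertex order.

Choose coordinates M = (0, 0), P = (1, 0), Q = (0, 1), G = (-3, 5).
1. Z lies on line GP with GZ:ZP = 3:(-5) ⇒ Z = (-9, 25/2)
2. K is the midpoint of PM ⇒ K = (1/2, 0)
2·[MZG] = -15/2, 2·[ZKQ] = 13/4
[MZG]:[ZKQ] = -15/2:13/4 = -30/13

[MZG]:[ZKQ] = -30/13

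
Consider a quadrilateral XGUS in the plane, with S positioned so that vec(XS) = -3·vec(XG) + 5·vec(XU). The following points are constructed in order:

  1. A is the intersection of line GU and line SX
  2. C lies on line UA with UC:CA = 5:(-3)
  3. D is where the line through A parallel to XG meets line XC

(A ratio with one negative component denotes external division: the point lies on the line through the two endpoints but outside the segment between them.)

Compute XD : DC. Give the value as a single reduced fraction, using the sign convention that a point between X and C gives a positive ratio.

Choose coordinates X = (0, 0), G = (1, 0), U = (0, 1), S = (-3, 5).
1. A is the intersection of line GU and line SX ⇒ A = (-3/2, 5/2)
2. C lies on line UA with UC:CA = 5:(-3) ⇒ C = (-15/4, 19/4)
3. D is where the line through A parallel to XG meets line XC ⇒ D = (-75/38, 5/2)
D = X + t·(C−X) with t = 10/19, so XD:DC = t:(1−t) = 10/19:9/19

XD:DC = 10/9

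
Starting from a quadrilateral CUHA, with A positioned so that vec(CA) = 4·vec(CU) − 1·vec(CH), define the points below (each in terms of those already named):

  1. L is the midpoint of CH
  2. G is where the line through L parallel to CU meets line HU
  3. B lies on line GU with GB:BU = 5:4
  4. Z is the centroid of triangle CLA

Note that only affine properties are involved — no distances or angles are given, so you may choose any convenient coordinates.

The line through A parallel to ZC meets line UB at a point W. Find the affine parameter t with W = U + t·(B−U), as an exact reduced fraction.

t = -45/14

Choose coordinates C = (0, 0), U = (1, 0), H = (0, 1), A = (4, -1).
1. L is the midpoint of CH ⇒ L = (0, 1/2)
2. G is where the line through L parallel to CU meets line HU ⇒ G = (1/2, 1/2)
3. B lies on line GU with GB:BU = 5:4 ⇒ B = (7/9, 2/9)
4. Z is the centroid of triangle CLA ⇒ Z = (4/3, -1/6)
through A parallel to ZC: direction (-4/3, 1/6); meets UB at W = (12/7, -5/7)
W = U + t·(B−U) with t = -45/14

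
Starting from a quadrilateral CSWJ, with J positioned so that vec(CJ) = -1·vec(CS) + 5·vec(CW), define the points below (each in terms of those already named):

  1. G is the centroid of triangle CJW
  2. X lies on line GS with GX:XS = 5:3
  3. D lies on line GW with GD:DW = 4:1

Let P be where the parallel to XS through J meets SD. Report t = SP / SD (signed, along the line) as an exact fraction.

t = -5

Work in coordinates with C = (0, 0), S = (1, 0), W = (0, 1), J = (-1, 5).
1. G is the centroid of triangle CJW ⇒ G = (-1/3, 2)
2. X lies on line GS with GX:XS = 5:3 ⇒ X = (1/2, 3/4)
3. D lies on line GW with GD:DW = 4:1 ⇒ D = (-1/15, 6/5)
through J parallel to XS: direction (1/2, -3/4); meets SD at P = (19/3, -6)
P = S + t·(D−S) with t = -5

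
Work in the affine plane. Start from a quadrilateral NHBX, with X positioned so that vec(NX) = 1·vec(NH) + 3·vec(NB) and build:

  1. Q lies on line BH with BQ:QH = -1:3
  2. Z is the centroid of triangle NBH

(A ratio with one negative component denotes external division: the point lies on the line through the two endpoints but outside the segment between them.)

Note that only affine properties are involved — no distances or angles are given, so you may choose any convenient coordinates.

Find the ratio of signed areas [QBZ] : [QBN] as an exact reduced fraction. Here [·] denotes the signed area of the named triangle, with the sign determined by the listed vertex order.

Set N = (0, 0), H = (1, 0), B = (0, 1), X = (1, 3); any affine frame gives the same invariant.
1. Q lies on line BH with BQ:QH = -1:3 ⇒ Q = (-1/2, 3/2)
2. Z is the centroid of triangle NBH ⇒ Z = (1/3, 1/3)
2·[QBZ] = -1/6, 2·[QBN] = -1/2
[QBZ]:[QBN] = -1/6:-1/2 = 1/3

[QBZ]:[QBN] = 1/3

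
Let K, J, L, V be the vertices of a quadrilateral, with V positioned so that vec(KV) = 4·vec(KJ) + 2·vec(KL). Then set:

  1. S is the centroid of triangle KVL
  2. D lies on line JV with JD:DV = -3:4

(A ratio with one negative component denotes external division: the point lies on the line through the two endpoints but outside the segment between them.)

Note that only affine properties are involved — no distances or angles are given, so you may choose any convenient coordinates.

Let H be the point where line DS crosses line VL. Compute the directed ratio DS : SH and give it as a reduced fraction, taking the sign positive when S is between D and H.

Assign K = (0, 0), J = (1, 0), L = (0, 1), V = (4, 2) — the answer is frame-independent, so this choice is without loss of generality.
1. S is the centroid of triangle KVL ⇒ S = (4/3, 1)
2. D lies on line JV with JD:DV = -3:4 ⇒ D = (-8, -6)
line DS meets VL at H = (2, 3/2)
S = D + t·(H−D) with t = 14/15, so DS:SH = 14/15:1/15

DS:SH = 14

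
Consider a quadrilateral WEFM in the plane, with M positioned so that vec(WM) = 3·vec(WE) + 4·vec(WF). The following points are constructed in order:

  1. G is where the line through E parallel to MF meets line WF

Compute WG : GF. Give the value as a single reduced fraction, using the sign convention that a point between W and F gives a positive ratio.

WG:GF = -1/2

Set W = (0, 0), E = (1, 0), F = (0, 1), M = (3, 4); any affine frame gives the same invariant.
1. G is where the line through E parallel to MF meets line WF ⇒ G = (0, -1)
G = W + t·(F−W) with t = -1, so WG:GF = t:(1−t) = -1:2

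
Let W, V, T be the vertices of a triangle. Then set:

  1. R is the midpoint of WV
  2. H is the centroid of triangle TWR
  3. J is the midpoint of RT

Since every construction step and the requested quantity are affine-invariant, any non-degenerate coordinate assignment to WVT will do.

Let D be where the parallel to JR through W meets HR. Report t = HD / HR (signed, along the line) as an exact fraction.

t = -2

Work in coordinates with W = (0, 0), V = (1, 0), T = (0, 1).
1. R is the midpoint of WV ⇒ R = (1/2, 0)
2. H is the centroid of triangle TWR ⇒ H = (1/6, 1/3)
3. J is the midpoint of RT ⇒ J = (1/4, 1/2)
through W parallel to JR: direction (1/4, -1/2); meets HR at D = (-1/2, 1)
D = H + t·(R−H) with t = -2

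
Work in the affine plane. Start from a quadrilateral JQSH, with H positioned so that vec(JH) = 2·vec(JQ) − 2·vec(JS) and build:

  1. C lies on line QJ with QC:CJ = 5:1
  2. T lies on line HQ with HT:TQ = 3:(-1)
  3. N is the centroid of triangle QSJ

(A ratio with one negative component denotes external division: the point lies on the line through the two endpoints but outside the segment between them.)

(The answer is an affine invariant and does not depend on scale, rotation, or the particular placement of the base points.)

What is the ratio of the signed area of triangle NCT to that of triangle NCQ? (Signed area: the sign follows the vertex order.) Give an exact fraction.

Assign J = (0, 0), Q = (1, 0), S = (0, 1), H = (2, -2) — the answer is frame-independent, so this choice is without loss of generality.
1. C lies on line QJ with QC:CJ = 5:1 ⇒ C = (1/6, 0)
2. T lies on line HQ with HT:TQ = 3:(-1) ⇒ T = (1/2, 1)
3. N is the centroid of triangle QSJ ⇒ N = (1/3, 1/3)
2·[NCT] = -1/18, 2·[NCQ] = 5/18
[NCT]:[NCQ] = -1/18:5/18 = -1/5

[NCT]:[NCQ] = -1/5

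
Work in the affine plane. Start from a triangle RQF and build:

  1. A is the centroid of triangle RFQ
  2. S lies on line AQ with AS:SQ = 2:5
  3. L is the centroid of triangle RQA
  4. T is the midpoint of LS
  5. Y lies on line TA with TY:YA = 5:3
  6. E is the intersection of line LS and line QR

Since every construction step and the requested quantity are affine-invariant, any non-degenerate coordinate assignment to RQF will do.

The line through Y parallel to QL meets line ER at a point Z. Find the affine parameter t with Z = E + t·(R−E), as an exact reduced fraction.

Work in coordinates with R = (0, 0), Q = (1, 0), F = (0, 1).
1. A is the centroid of triangle RFQ ⇒ A = (1/3, 1/3)
2. S lies on line AQ with AS:SQ = 2:5 ⇒ S = (11/21, 5/21)
3. L is the centroid of triangle RQA ⇒ L = (4/9, 1/9)
4. T is the midpoint of LS ⇒ T = (61/126, 11/63)
5. Y lies on line TA with TY:YA = 5:3 ⇒ Y = (131/336, 23/84)
6. E is the intersection of line LS and line QR ⇒ E = (3/8, 0)
through Y parallel to QL: direction (-5/9, 1/9); meets ER at Z = (197/112, 0)
Z = E + t·(R−E) with t = -155/42

t = -155/42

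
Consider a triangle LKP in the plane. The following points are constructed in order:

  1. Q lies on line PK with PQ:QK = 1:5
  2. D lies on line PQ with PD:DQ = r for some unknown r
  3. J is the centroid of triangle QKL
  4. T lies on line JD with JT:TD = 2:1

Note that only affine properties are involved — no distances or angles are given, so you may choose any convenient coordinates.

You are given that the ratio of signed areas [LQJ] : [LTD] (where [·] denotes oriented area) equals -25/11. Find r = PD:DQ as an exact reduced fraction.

Work in coordinates with L = (0, 0), K = (1, 0), P = (0, 1).
1. Q lies on line PK with PQ:QK = 1:5 ⇒ Q = (1/6, 5/6)
2. With PD:DQ = r, write λ = r/(r+1) so D = P + λ·(Q−P); D is affine-linear in λ
3. J is the centroid of triangle QKL ⇒ J = (7/18, 5/18)
4. T lies on line JD with JT:TD = 2:1 ⇒ T is an affine combination of earlier points and hence also affine-linear in λ
Every point depending on D is an affine combination of D and λ-independent points, so each such coordinate is linear in λ; the λ² term in each signed area is a multiple of (Q−P)×(Q−P) = 0, so 2·[LQJ] and 2·[LTD] are each linear in λ. Evaluating at λ=0 and λ=1:
  2·[LQJ] = -5/18,   2·[LTD] = -1/27·λ + 7/54
So [LQJ]:[LTD] = (-5/18) / (-1/27·λ + 7/54). Setting this equal to -25/11:
  -5/18 = -25/11·(-1/27·λ + 7/54)  ⇒  λ = 1/5
Then r = λ/(1−λ) = (1/5)/(4/5) = 1/4. Check: with r = 1/4, D = (1/30, 29/30) and [LQJ]:[LTD] = -25/11 as required.

r = 1/4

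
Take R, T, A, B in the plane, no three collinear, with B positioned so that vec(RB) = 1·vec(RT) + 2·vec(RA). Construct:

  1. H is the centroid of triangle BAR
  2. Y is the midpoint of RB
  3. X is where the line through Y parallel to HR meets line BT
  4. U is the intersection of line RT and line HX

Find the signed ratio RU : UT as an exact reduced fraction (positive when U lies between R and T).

RU:UT = -1/10

Assign R = (0, 0), T = (1, 0), A = (0, 1), B = (1, 2) — the answer is frame-independent, so this choice is without loss of generality.
1. H is the centroid of triangle BAR ⇒ H = (1/3, 1)
2. Y is the midpoint of RB ⇒ Y = (1/2, 1)
3. X is where the line through Y parallel to HR meets line BT ⇒ X = (1, 5/2)
4. U is the intersection of line RT and line HX ⇒ U = (-1/9, 0)
U = R + t·(T−R) with t = -1/9, so RU:UT = t:(1−t) = -1/9:10/9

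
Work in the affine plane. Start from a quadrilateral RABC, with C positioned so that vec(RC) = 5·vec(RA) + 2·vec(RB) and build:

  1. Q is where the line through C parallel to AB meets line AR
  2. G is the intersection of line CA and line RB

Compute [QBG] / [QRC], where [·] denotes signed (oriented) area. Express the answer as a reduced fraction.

Set R = (0, 0), A = (1, 0), B = (0, 1), C = (5, 2); any affine frame gives the same invariant.
1. Q is where the line through C parallel to AB meets line AR ⇒ Q = (7, 0)
2. G is the intersection of line CA and line RB ⇒ G = (0, -1/2)
2·[QBG] = 21/2, 2·[QRC] = -14
[QBG]:[QRC] = 21/2:-14 = -3/4

[QBG]:[QRC] = -3/4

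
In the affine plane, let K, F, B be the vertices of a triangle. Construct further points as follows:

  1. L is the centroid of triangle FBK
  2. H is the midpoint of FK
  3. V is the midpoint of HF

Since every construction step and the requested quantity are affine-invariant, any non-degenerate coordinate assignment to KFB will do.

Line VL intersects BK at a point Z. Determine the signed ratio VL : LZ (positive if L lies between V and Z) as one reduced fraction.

Assign K = (0, 0), F = (1, 0), B = (0, 1) — the answer is frame-independent, so this choice is without loss of generality.
1. L is the centroid of triangle FBK ⇒ L = (1/3, 1/3)
2. H is the midpoint of FK ⇒ H = (1/2, 0)
3. V is the midpoint of HF ⇒ V = (3/4, 0)
line VL meets BK at Z = (0, 3/5)
L = V + t·(Z−V) with t = 5/9, so VL:LZ = 5/9:4/9

VL:LZ = 5/4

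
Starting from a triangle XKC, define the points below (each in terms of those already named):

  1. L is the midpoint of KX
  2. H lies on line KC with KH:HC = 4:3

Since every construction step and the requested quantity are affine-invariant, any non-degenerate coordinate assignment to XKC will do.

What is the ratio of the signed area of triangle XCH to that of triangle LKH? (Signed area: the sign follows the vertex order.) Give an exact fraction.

[XCH]:[LKH] = -3/2

Choose coordinates X = (0, 0), K = (1, 0), C = (0, 1).
1. L is the midpoint of KX ⇒ L = (1/2, 0)
2. H lies on line KC with KH:HC = 4:3 ⇒ H = (3/7, 4/7)
2·[XCH] = -3/7, 2·[LKH] = 2/7
[XCH]:[LKH] = -3/7:2/7 = -3/2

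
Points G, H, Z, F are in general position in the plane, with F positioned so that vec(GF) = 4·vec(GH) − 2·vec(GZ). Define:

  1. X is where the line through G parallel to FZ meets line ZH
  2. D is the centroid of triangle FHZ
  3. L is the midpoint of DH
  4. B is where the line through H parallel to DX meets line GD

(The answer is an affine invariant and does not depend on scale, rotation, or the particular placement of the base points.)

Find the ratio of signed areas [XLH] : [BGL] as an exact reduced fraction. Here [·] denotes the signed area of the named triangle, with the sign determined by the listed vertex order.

Work in coordinates with G = (0, 0), H = (1, 0), Z = (0, 1), F = (4, -2).
1. X is where the line through G parallel to FZ meets line ZH ⇒ X = (4, -3)
2. D is the centroid of triangle FHZ ⇒ D = (5/3, -1/3)
3. L is the midpoint of DH ⇒ L = (4/3, -1/6)
4. B is where the line through H parallel to DX meets line GD ⇒ B = (40/33, -8/33)
2·[XLH] = 1/2, 2·[BGL] = -4/33
[XLH]:[BGL] = 1/2:-4/33 = -33/8

[XLH]:[BGL] = -33/8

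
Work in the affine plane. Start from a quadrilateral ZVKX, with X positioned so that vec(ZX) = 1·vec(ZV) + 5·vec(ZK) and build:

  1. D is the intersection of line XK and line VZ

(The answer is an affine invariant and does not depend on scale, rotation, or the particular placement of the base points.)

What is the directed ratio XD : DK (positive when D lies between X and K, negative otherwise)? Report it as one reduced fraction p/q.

XD:DK = -5

Set Z = (0, 0), V = (1, 0), K = (0, 1), X = (1, 5); any affine frame gives the same invariant.
1. D is the intersection of line XK and line VZ ⇒ D = (-1/4, 0)
D = X + t·(K−X) with t = 5/4, so XD:DK = t:(1−t) = 5/4:-1/4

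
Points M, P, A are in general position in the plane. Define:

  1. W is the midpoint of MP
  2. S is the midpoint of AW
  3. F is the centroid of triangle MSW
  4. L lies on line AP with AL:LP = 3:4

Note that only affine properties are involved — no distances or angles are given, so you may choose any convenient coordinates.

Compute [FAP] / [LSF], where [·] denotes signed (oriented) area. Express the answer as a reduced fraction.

[FAP]:[LSF] = -49/5

Assign M = (0, 0), P = (1, 0), A = (0, 1) — the answer is frame-independent, so this choice is without loss of generality.
1. W is the midpoint of MP ⇒ W = (1/2, 0)
2. S is the midpoint of AW ⇒ S = (1/4, 1/2)
3. F is the centroid of triangle MSW ⇒ F = (1/4, 1/6)
4. L lies on line AP with AL:LP = 3:4 ⇒ L = (3/7, 4/7)
2·[FAP] = -7/12, 2·[LSF] = 5/84
[FAP]:[LSF] = -7/12:5/84 = -49/5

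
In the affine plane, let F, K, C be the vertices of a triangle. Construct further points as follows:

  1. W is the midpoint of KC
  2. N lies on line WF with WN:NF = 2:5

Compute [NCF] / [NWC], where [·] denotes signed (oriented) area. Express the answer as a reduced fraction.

Choose coordinates F = (0, 0), K = (1, 0), C = (0, 1).
1. W is the midpoint of KC ⇒ W = (1/2, 1/2)
2. N lies on line WF with WN:NF = 2:5 ⇒ N = (5/14, 5/14)
2·[NCF] = 5/14, 2·[NWC] = 1/7
[NCF]:[NWC] = 5/14:1/7 = 5/2

[NCF]:[NWC] = 5/2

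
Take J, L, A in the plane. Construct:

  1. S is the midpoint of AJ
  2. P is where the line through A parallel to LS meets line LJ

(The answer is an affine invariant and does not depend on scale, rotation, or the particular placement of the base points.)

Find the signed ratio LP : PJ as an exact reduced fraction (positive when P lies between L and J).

Assign J = (0, 0), L = (1, 0), A = (0, 1) — the answer is frame-independent, so this choice is without loss of generality.
1. S is the midpoint of AJ ⇒ S = (0, 1/2)
2. P is where the line through A parallel to LS meets line LJ ⇒ P = (2, 0)
P = L + t·(J−L) with t = -1, so LP:PJ = t:(1−t) = -1:2

LP:PJ = -1/2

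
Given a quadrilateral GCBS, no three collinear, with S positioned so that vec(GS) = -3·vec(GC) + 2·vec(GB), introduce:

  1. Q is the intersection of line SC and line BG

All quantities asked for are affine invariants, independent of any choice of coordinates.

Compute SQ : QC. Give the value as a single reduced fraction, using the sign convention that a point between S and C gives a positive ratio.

Choose coordinates G = (0, 0), C = (1, 0), B = (0, 1), S = (-3, 2).
1. Q is the intersection of line SC and line BG ⇒ Q = (0, 1/2)
Q = S + t·(C−S) with t = 3/4, so SQ:QC = t:(1−t) = 3/4:1/4

SQ:QC = 3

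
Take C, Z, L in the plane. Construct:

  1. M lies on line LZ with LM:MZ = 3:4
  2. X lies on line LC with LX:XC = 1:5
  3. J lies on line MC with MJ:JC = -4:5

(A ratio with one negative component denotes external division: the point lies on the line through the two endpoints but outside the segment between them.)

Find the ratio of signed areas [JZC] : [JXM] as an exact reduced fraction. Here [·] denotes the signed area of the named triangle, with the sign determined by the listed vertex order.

Choose coordinates C = (0, 0), Z = (1, 0), L = (0, 1).
1. M lies on line LZ with LM:MZ = 3:4 ⇒ M = (3/7, 4/7)
2. X lies on line LC with LX:XC = 1:5 ⇒ X = (0, 5/6)
3. J lies on line MC with MJ:JC = -4:5 ⇒ J = (15/7, 20/7)
2·[JZC] = -20/7, 2·[JXM] = 10/7
[JZC]:[JXM] = -20/7:10/7 = -2

[JZC]:[JXM] = -2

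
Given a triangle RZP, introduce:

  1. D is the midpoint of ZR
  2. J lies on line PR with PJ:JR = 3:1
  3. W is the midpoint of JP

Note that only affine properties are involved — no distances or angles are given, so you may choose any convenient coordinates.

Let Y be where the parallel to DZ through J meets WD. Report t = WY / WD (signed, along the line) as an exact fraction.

t = 3/5

Work in coordinates with R = (0, 0), Z = (1, 0), P = (0, 1).
1. D is the midpoint of ZR ⇒ D = (1/2, 0)
2. J lies on line PR with PJ:JR = 3:1 ⇒ J = (0, 1/4)
3. W is the midpoint of JP ⇒ W = (0, 5/8)
through J parallel to DZ: direction (1/2, 0); meets WD at Y = (3/10, 1/4)
Y = W + t·(D−W) with t = 3/5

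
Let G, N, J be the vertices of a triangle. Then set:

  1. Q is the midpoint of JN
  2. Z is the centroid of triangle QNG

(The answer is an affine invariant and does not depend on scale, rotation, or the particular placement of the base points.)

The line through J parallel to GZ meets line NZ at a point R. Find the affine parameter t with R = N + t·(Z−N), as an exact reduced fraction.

Assign G = (0, 0), N = (1, 0), J = (0, 1) — the answer is frame-independent, so this choice is without loss of generality.
1. Q is the midpoint of JN ⇒ Q = (1/2, 1/2)
2. Z is the centroid of triangle QNG ⇒ Z = (1/2, 1/6)
through J parallel to GZ: direction (1/2, 1/6); meets NZ at R = (-1, 2/3)
R = N + t·(Z−N) with t = 4

t = 4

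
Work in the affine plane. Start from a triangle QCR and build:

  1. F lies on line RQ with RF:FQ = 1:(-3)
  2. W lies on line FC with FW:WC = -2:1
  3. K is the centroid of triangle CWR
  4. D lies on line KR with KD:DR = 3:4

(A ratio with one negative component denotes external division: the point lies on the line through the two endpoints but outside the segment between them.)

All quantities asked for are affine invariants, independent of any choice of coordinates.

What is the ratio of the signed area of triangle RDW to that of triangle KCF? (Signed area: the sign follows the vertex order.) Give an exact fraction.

[RDW]:[KCF] = -4/7

Work in coordinates with Q = (0, 0), C = (1, 0), R = (0, 1).
1. F lies on line RQ with RF:FQ = 1:(-3) ⇒ F = (0, 3/2)
2. W lies on line FC with FW:WC = -2:1 ⇒ W = (2, -3/2)
3. K is the centroid of triangle CWR ⇒ K = (1, -1/6)
4. D lies on line KR with KD:DR = 3:4 ⇒ D = (4/7, 1/3)
2·[RDW] = -2/21, 2·[KCF] = 1/6
[RDW]:[KCF] = -2/21:1/6 = -4/7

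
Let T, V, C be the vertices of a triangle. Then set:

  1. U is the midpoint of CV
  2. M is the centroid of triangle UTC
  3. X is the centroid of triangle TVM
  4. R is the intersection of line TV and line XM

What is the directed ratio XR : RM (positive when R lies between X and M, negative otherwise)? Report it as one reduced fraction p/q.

XR:RM = -1/3

Work in coordinates with T = (0, 0), V = (1, 0), C = (0, 1).
1. U is the midpoint of CV ⇒ U = (1/2, 1/2)
2. M is the centroid of triangle UTC ⇒ M = (1/6, 1/2)
3. X is the centroid of triangle TVM ⇒ X = (7/18, 1/6)
4. R is the intersection of line TV and line XM ⇒ R = (1/2, 0)
R = X + t·(M−X) with t = -1/2, so XR:RM = t:(1−t) = -1/2:3/2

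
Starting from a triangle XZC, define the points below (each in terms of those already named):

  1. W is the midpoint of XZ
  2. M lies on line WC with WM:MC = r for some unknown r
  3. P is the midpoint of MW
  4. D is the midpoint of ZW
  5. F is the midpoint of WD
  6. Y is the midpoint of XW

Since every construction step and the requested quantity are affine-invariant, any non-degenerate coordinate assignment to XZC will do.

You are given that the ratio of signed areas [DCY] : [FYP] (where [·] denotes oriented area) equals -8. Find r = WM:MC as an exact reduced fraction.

Work in coordinates with X = (0, 0), Z = (1, 0), C = (0, 1).
1. W is the midpoint of XZ ⇒ W = (1/2, 0)
2. With WM:MC = r, write λ = r/(r+1) so M = W + λ·(C−W); M is affine-linear in λ
3. P is the midpoint of MW ⇒ P is an affine combination of earlier points and hence also affine-linear in λ
4. D is the midpoint of ZW ⇒ D = (3/4, 0)
5. F is the midpoint of WD ⇒ F = (5/8, 0)
6. Y is the midpoint of XW ⇒ Y = (1/4, 0)
Every point depending on M is an affine combination of M and λ-independent points, so each such coordinate is linear in λ; the λ² term in each signed area is a multiple of (C−W)×(C−W) = 0, so 2·[DCY] and 2·[FYP] are each linear in λ. Evaluating at λ=0 and λ=1:
  2·[DCY] = 1/2,   2·[FYP] = -3/16·λ
So [DCY]:[FYP] = (1/2) / (-3/16·λ). Setting this equal to -8:
  1/2 = -8·(-3/16·λ)  ⇒  λ = 1/3
Then r = λ/(1−λ) = (1/3)/(2/3) = 1/2. Check: with r = 1/2, M = (1/3, 1/3) and [DCY]:[FYP] = -8 as required.

r = 1/2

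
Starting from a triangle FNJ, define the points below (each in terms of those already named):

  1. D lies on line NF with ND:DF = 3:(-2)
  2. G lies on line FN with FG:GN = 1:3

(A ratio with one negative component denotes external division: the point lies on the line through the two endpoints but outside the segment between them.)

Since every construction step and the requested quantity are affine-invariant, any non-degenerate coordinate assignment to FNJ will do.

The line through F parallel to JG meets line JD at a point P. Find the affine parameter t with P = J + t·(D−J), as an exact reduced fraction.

Assign F = (0, 0), N = (1, 0), J = (0, 1) — the answer is frame-independent, so this choice is without loss of generality.
1. D lies on line NF with ND:DF = 3:(-2) ⇒ D = (-2, 0)
2. G lies on line FN with FG:GN = 1:3 ⇒ G = (1/4, 0)
through F parallel to JG: direction (1/4, -1); meets JD at P = (-2/9, 8/9)
P = J + t·(D−J) with t = 1/9

t = 1/9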